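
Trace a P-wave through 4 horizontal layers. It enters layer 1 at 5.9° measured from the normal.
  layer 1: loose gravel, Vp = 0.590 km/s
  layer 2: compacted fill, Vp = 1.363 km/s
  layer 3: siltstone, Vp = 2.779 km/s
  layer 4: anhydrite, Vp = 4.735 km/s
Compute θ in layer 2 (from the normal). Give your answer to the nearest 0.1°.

Snell's law across each interface conserves sin θ / V, so sin θ_2 = V_2·sin θ₁/V₁.
sin θ_2 = 1.363 × sin 5.9° / 0.590 = 0.2375.
θ_2 = arcsin 0.2375 = 13.74°.

13.7°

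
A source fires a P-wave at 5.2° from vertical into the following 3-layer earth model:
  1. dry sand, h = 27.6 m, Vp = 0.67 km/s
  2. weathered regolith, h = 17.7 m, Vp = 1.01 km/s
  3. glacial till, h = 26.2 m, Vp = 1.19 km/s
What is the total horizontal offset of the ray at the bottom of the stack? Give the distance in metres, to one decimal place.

Ray parameter p = sin 5.2° / 0.67 km/s = 1.3527e-01 s/km.
Layer 1: θ = 5.20°; offset = 27.6·tan 5.20° = 2.512 m.
Layer 2: sin θ = p·1.01 = 0.1366 → θ = 7.85°; offset = 17.7·tan 7.85° = 2.441 m.
Layer 3: sin θ = p·1.19 = 0.1610 → θ = 9.26°; offset = 26.2·tan 9.26° = 4.273 m.
Σ offsets = 9.226 m.

9.2 m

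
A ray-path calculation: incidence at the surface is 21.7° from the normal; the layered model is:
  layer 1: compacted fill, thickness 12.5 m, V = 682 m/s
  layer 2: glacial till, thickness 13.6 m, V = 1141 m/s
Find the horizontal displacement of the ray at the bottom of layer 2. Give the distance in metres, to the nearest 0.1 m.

15.7 m

p = sin θ₁/V₁ = sin 21.7°/682 = 5.4215e-04 s/m is conserved through the stack.
Layer 1: θ = 21.70°; offset = 12.5·tan 21.70° = 4.974 m.
Layer 2: sin θ = p·1141 = 0.6186 → θ = 38.21°; offset = 13.6·tan 38.21° = 10.707 m.
Total horizontal offset = 15.682 m.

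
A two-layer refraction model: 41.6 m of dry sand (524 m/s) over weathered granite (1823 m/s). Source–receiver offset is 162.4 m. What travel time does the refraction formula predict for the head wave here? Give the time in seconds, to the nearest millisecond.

θ_c = arcsin(V₁/V₂) = arcsin(524/1823) = 16.70°, cos θ_c = 0.9578.
Intercept time tᵢ = 2h cos θ_c / V₁ = 2·41.6·0.9578/524 = 0.15208 s.
t = x/V₂ + tᵢ = 162.4/1823 + 0.15208 = 0.24116 s.

0.241 s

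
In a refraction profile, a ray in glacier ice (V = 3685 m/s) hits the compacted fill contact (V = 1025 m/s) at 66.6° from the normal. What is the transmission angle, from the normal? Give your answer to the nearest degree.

Snell's law: sin θ₂ = (V₂/V₁)·sin θ₁ = (1025/3685)·sin 66.6° = 0.2553.
θ₂ = sin⁻¹(0.2553) = 14.79° (from vertical).

15°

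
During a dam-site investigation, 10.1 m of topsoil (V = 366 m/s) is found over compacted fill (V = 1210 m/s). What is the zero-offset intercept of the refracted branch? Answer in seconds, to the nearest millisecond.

tᵢ = 2h·√(V₂²−V₁²)/(V₁V₂).
√(V₂²−V₁²) = √(1210²−366²) = 1153.3 m/s.
tᵢ = 2·10.1·1153.3/(366·1210) = 0.05261 s.

0.053 s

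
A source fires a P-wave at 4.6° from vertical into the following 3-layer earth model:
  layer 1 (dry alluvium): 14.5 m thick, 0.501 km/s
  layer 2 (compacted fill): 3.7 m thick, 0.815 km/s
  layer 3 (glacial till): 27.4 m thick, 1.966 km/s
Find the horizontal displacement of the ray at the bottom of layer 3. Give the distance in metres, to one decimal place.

Apply Snell's law at each interface; in layer i the horizontal offset is hᵢ·tan θᵢ.
Layer 1: θ = 4.60°; offset = 14.5·tan 4.60° = 1.167 m.
Layer 2: sin θ = 0.815·sin 4.6°/0.501 = 0.1305, θ = 7.50°; offset = 3.7·tan 7.50° = 0.487 m.
Layer 3: sin θ = 1.966·sin 4.6°/0.501 = 0.3147, θ = 18.34°; offset = 27.4·tan 18.34° = 9.085 m.
Summing the layer offsets gives 10.738 m.

10.7 m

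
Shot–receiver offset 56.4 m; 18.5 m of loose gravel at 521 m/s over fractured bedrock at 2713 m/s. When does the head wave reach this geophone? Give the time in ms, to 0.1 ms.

90.5 ms

t = x/V₂ + 2h·√(V₂²−V₁²)/(V₁V₂).
√(V₂²−V₁²) = √(2713²−521²) = 2662.5 m/s; delay term = 2·18.5·2662.5/(521·2713) = 0.06970 s.
t = 56.4/2713 + 0.06970 = 0.09048 s.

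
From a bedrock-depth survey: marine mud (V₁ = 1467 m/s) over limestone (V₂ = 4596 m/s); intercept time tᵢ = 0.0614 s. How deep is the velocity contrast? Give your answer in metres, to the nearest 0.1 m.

h = tᵢ·V₁·V₂ / (2·√(V₂²−V₁²)).
√(V₂²−V₁²) = √(4596² − 1467²) = 4355.6 m/s.
h = 0.0614 s × 1467 × 4596 / (2 × 4355.6) = 47.52 m.

47.5 m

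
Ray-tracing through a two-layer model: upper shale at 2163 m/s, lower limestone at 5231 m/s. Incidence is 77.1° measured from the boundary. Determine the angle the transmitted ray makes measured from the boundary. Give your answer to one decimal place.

Convert to the normal: θ₁ = 90° − 77.1° = 12.9°.
sin θ₁/V₁ = sin θ₂/V₂ ⇒ sin θ₂ = 5231·sin 12.9°/2163 = 5231·0.2233/2163 = 0.5399.
θ₂ = arcsin 0.5399 = 32.68° from the normal.
From the interface: 90° − 32.68° = 57.32°.

57.3°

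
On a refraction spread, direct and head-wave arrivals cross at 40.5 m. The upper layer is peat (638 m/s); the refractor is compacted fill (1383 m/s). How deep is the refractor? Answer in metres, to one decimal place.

x_cross = 2h·√((V₂+V₁)/(V₂−V₁)) → h = x_cross / (2·√((V₂+V₁)/(V₂−V₁))).
√((V₂+V₁)/(V₂−V₁)) = √((1383+638)/(1383−638)) = 1.6470.
h = 40.5 / (2·1.6470) = 12.29 m.

12.3 m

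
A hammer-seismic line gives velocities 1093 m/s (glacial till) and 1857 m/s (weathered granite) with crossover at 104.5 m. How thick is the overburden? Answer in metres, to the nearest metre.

h = (x_cross/2)·√((V₂−V₁)/(V₂+V₁)).
(V₂−V₁)/(V₂+V₁) = (1857−1093)/(1857+1093) = 0.2590; √ = 0.5089.
h = (104.5/2)·0.5089 = 26.59 m.

27 m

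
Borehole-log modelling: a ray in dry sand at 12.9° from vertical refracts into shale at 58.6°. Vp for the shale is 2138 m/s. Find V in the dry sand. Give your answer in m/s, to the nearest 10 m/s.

560 m/s

sin 12.9° = 0.2233; sin 58.6° = 0.8536.
V₁ = V₂·(sin θ₁/sin θ₂) = 2138·(0.2233/0.8536) = 559.20 m/s.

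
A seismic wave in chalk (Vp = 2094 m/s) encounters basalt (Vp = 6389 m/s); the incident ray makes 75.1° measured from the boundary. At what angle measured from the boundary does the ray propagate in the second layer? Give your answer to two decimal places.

Angle from the normal: 90° − 75.1° = 14.9°.
sin θ₁/V₁ = sin θ₂/V₂ ⇒ sin θ₂ = 6389·sin 14.9°/2094 = 6389·0.2571/2094 = 0.7845.
θ₂ = arcsin 0.7845 = 51.68° from the normal.
From the interface: 90° − 51.68° = 38.32°.

38.32°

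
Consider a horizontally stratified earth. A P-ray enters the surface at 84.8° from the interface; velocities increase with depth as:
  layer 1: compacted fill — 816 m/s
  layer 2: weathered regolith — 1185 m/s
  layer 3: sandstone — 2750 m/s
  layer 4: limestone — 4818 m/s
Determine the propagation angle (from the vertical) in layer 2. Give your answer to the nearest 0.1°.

7.6°

From the normal: θ₁ = 90° − 84.8° = 5.2°.
Snell's law across each interface conserves sin θ / V, so sin θ_2 = V_2·sin θ₁/V₁.
sin θ_2 = 1185 × sin 5.2° / 816 = 0.1316.
θ_2 = arcsin 0.1316 = 7.56°.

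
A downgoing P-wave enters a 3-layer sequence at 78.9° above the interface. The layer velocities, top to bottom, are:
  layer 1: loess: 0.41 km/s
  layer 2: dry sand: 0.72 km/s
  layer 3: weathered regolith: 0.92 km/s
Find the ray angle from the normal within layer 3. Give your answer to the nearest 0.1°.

From the normal: θ₁ = 90° − 78.9° = 11.1°.
Ray parameter p = sin 11.1° / 0.41 = 4.6957e-01 s/km.
sin θ_3 = p·V_3 = 4.6957e-01 × 0.92 = 0.4320.
θ_3 = 25.59° from the vertical.

25.6°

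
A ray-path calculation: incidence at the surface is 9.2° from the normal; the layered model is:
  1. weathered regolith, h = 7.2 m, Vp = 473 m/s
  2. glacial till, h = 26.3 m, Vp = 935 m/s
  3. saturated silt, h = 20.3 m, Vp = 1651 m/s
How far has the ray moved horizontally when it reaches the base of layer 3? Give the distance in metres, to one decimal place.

23.6 m

Apply Snell's law at each interface; in layer i the horizontal offset is hᵢ·tan θᵢ.
Layer 1: θ = 9.20°; offset = 7.2·tan 9.20° = 1.166 m.
Layer 2: sin θ = 935·sin 9.2°/473 = 0.3160, θ = 18.42°; offset = 26.3·tan 18.42° = 8.761 m.
Layer 3: sin θ = 1651·sin 9.2°/473 = 0.5581, θ = 33.92°; offset = 20.3·tan 33.92° = 13.652 m.
Σ offsets = 23.579 m.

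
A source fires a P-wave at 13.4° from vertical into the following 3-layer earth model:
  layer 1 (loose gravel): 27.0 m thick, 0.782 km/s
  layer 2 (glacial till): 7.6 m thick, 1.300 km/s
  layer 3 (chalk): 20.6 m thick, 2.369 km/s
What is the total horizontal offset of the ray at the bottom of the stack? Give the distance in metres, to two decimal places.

29.91 m

Ray parameter p = sin 13.4° / 0.782 km/s = 2.9635e-01 s/km.
Layer 1: θ = 13.40°; offset = 27.0·tan 13.40° = 6.4323 m.
Layer 2: sin θ = p·1.300 = 0.3853 → θ = 22.66°; offset = 7.6·tan 22.66° = 3.1729 m.
Layer 3: sin θ = p·2.369 = 0.7021 → θ = 44.59°; offset = 20.6·tan 44.59° = 20.3090 m.
Σ offsets = 29.9142 m.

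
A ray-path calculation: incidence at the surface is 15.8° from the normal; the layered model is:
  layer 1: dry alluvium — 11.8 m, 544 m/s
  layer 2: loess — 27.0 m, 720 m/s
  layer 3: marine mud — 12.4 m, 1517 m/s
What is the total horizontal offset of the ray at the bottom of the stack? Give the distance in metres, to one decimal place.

Ray parameter p = sin 15.8° / 544 m/s = 5.0052e-04 s/m.
Layer 1: θ = 15.80°; offset = 11.8·tan 15.80° = 3.339 m.
Layer 2: sin θ = p·720 = 0.3604 → θ = 21.12°; offset = 27.0·tan 21.12° = 10.431 m.
Layer 3: sin θ = p·1517 = 0.7593 → θ = 49.40°; offset = 12.4·tan 49.40° = 14.468 m.
Total horizontal offset = 28.238 m.

28.2 m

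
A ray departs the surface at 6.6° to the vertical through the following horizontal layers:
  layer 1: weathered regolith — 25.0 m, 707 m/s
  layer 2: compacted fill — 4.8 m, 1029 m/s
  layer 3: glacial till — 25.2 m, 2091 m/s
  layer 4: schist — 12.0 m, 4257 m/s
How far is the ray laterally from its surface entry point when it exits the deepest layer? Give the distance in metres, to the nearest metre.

Ray parameter p = sin 6.6° / 707 m/s = 1.6257e-04 s/m.
Layer 1: θ = 6.60°; offset = 25.0·tan 6.60° = 2.893 m.
Layer 2: sin θ = p·1029 = 0.1673 → θ = 9.63°; offset = 4.8·tan 9.63° = 0.814 m.
Layer 3: sin θ = p·2091 = 0.3399 → θ = 19.87°; offset = 25.2·tan 19.87° = 9.109 m.
Layer 4: sin θ = p·4257 = 0.6921 → θ = 43.79°; offset = 12.0·tan 43.79° = 11.505 m.
Total horizontal offset = 24.321 m.

24 m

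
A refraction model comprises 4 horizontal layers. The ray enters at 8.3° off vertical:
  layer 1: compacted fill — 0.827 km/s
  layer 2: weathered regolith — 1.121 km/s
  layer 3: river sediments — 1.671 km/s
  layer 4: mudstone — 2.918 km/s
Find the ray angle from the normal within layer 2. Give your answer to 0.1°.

11.3°

Ray parameter p = sin 8.3° / 0.827 = 1.7455e-01 s/km.
sin θ_2 = p·V_2 = 1.7455e-01 × 1.121 = 0.1957.
θ_2 = 11.28° from the vertical.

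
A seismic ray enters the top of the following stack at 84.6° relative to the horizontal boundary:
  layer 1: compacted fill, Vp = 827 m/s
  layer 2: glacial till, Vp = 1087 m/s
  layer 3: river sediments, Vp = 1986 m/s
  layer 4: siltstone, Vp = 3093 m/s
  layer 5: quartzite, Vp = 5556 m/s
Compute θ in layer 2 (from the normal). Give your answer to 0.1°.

From the normal: θ₁ = 90° − 84.6° = 5.4°.
Ray parameter p = sin 5.4° / 827 = 1.1379e-04 s/m.
sin θ_2 = p·V_2 = 1.1379e-04 × 1087 = 0.1237.
θ_2 = arcsin 0.1237 = 7.11°.

7.1°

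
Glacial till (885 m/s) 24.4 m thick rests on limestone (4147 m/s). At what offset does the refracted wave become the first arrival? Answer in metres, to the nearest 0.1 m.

60.6 m

x_cross = 2h·√((V₂+V₁)/(V₂−V₁)).
(V₂+V₁)/(V₂−V₁) = (4147+885)/(4147−885) = 1.5426; √ = 1.2420.
x_cross = 2·24.4·1.2420 = 60.61 m.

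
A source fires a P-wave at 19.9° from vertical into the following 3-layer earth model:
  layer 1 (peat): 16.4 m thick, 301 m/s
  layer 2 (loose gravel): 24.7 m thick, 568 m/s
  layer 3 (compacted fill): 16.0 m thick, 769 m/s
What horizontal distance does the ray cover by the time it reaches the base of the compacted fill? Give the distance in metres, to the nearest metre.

Ray parameter p = sin 19.9° / 301 m/s = 1.1308e-03 s/m.
Layer 1: θ = 19.90°; offset = 16.4·tan 19.90° = 5.937 m.
Layer 2: sin θ = p·568 = 0.6423 → θ = 39.96°; offset = 24.7·tan 39.96° = 20.700 m.
Layer 3: sin θ = p·769 = 0.8696 → θ = 60.41°; offset = 16.0·tan 60.41° = 28.180 m.
Total horizontal offset = 54.816 m.

55 m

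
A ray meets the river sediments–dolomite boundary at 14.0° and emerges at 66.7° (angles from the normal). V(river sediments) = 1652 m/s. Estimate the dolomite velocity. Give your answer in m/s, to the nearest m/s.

6272 m/s

sin 14.0° = 0.2419; sin 66.7° = 0.9184.
V₂ = V₁·(sin θ₂/sin θ₁) = 1652·(0.9184/0.2419) = 6271.75 m/s.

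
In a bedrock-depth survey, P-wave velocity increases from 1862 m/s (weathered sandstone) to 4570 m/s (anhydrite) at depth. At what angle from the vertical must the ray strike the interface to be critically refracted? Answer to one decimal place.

Critical incidence: sin θ_c = V₁/V₂ = 1862/4570 = 0.4074.
θ_c = arcsin 0.4074 = 24.04°.

24.0°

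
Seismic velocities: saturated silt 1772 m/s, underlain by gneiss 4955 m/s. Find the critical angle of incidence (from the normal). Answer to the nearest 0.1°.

At critical incidence the refracted ray runs along the interface (θ₂ = 90°), so sin θ_c = V₁/V₂.
θ_c = arcsin(1772/4955) = arcsin 0.3576 = 20.95°.

21.0°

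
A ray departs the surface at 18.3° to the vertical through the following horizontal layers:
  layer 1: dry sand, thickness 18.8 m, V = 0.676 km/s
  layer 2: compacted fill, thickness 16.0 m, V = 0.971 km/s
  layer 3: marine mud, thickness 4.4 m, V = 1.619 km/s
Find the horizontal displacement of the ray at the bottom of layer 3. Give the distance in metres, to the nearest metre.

Apply Snell's law at each interface; in layer i the horizontal offset is hᵢ·tan θᵢ.
Layer 1: θ = 18.30°; offset = 18.8·tan 18.30° = 6.218 m.
Layer 2: sin θ = 0.971·sin 18.3°/0.676 = 0.4510, θ = 26.81°; offset = 16.0·tan 26.81° = 8.085 m.
Layer 3: sin θ = 1.619·sin 18.3°/0.676 = 0.7520, θ = 48.76°; offset = 4.4·tan 48.76° = 5.020 m.
Total horizontal offset = 19.323 m.

19 m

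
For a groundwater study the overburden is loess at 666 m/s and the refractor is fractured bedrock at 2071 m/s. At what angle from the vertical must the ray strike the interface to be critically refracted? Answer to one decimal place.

Critical incidence: sin θ_c = V₁/V₂ = 666/2071 = 0.3216.
θ_c = arcsin 0.3216 = 18.76°.

18.8°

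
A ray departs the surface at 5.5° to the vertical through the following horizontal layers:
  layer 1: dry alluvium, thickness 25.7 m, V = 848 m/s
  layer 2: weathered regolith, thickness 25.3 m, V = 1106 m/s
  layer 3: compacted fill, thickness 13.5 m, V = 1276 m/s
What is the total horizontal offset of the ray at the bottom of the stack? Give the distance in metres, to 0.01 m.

7.63 m

Ray parameter p = sin 5.5° / 848 m/s = 1.1303e-04 s/m.
Layer 1: θ = 5.50°; offset = 25.7·tan 5.50° = 2.4746 m.
Layer 2: sin θ = p·1106 = 0.1250 → θ = 7.18°; offset = 25.3·tan 7.18° = 3.1877 m.
Layer 3: sin θ = p·1276 = 0.1442 → θ = 8.29°; offset = 13.5·tan 8.29° = 1.9675 m.
Summing the layer offsets gives 7.6298 m.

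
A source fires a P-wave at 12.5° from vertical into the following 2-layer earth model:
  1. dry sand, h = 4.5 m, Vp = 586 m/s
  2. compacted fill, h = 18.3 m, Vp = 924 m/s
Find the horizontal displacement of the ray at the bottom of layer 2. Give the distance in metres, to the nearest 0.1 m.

7.6 m

Apply Snell's law at each interface; in layer i the horizontal offset is hᵢ·tan θᵢ.
Layer 1: θ = 12.50°; offset = 4.5·tan 12.50° = 0.998 m.
Layer 2: sin θ = 924·sin 12.5°/586 = 0.3413, θ = 19.95°; offset = 18.3·tan 19.95° = 6.644 m.
Summing the layer offsets gives 7.642 m.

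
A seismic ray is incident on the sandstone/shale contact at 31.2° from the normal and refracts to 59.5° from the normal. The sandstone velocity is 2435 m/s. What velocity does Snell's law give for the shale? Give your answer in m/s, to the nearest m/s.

Snell's law: sin 31.2°/V₁ = sin 59.5°/V₂.
V₂ = V₁·sin 59.5°/sin 31.2° = 2435 × 1.6633 = 4050.11 m/s.

4050 m/s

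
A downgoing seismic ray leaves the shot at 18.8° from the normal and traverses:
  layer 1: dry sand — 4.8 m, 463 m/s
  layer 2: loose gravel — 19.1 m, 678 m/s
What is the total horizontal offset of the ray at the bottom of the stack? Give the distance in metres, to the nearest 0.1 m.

11.9 m

Apply Snell's law at each interface; in layer i the horizontal offset is hᵢ·tan θᵢ.
Layer 1: θ = 18.80°; offset = 4.8·tan 18.80° = 1.634 m.
Layer 2: sin θ = 678·sin 18.8°/463 = 0.4719, θ = 28.16°; offset = 19.1·tan 28.16° = 10.224 m.
Summing the layer offsets gives 11.858 m.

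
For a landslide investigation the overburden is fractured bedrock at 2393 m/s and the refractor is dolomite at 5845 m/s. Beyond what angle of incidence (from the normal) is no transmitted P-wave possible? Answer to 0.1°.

Critical incidence: sin θ_c = V₁/V₂ = 2393/5845 = 0.4094.
θ_c = arcsin 0.4094 = 24.17°.

24.2°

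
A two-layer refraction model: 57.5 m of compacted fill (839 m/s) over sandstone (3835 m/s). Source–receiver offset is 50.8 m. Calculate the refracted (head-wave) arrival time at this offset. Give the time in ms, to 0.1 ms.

147.0 ms

t = x/V₂ + 2h·√(V₂²−V₁²)/(V₁V₂).
√(V₂²−V₁²) = √(3835²−839²) = 3742.1 m/s; delay term = 2·57.5·3742.1/(839·3835) = 0.13375 s.
t = 50.8/3835 + 0.13375 = 0.14699 s.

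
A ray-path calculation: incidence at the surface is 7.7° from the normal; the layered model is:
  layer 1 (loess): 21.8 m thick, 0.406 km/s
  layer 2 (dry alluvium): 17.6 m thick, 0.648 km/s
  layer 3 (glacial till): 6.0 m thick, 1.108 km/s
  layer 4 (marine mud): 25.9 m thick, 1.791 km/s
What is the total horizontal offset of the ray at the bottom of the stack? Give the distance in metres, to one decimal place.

28.1 m

Apply Snell's law at each interface; in layer i the horizontal offset is hᵢ·tan θᵢ.
Layer 1: θ = 7.70°; offset = 21.8·tan 7.70° = 2.947 m.
Layer 2: sin θ = 0.648·sin 7.7°/0.406 = 0.2138, θ = 12.35°; offset = 17.6·tan 12.35° = 3.853 m.
Layer 3: sin θ = 1.108·sin 7.7°/0.406 = 0.3657, θ = 21.45°; offset = 6.0·tan 21.45° = 2.357 m.
Layer 4: sin θ = 1.791·sin 7.7°/0.406 = 0.5911, θ = 36.23°; offset = 25.9·tan 36.23° = 18.978 m.
Summing the layer offsets gives 28.136 m.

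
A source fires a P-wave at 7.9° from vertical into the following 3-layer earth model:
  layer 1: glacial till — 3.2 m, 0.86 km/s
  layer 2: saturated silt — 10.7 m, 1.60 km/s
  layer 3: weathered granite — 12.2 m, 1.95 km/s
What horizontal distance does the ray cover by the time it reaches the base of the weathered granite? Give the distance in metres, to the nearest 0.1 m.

7.3 m

p = sin θ₁/V₁ = sin 7.9°/0.86 = 1.5982e-01 s/km is conserved through the stack.
Layer 1: θ = 7.90°; offset = 3.2·tan 7.90° = 0.444 m.
Layer 2: sin θ = p·1.60 = 0.2557 → θ = 14.82°; offset = 10.7·tan 14.82° = 2.830 m.
Layer 3: sin θ = p·1.95 = 0.3116 → θ = 18.16°; offset = 12.2·tan 18.16° = 4.001 m.
Total horizontal offset = 7.276 m.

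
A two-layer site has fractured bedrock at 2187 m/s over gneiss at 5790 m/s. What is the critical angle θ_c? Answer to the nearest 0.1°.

22.2°

Critical incidence: sin θ_c = V₁/V₂ = 2187/5790 = 0.3777.
θ_c = arcsin 0.3777 = 22.19°.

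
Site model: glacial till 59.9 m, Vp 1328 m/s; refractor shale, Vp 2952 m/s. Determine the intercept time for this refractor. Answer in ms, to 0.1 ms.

tᵢ = 2h·√(V₂²−V₁²)/(V₁V₂).
√(V₂²−V₁²) = √(2952²−1328²) = 2636.4 m/s.
tᵢ = 2·59.9·2636.4/(1328·2952) = 0.08057 s.

80.6 ms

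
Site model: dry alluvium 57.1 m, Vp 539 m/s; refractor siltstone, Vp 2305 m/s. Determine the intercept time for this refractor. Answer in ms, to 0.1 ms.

206.0 ms

tᵢ = 2h·√(V₂²−V₁²)/(V₁V₂).
√(V₂²−V₁²) = √(2305²−539²) = 2241.1 m/s.
tᵢ = 2·57.1·2241.1/(539·2305) = 0.20600 s.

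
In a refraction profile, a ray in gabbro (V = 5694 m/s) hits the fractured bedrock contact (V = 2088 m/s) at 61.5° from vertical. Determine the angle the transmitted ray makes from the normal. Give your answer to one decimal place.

18.8°

Snell's law: sin θ₂ = (V₂/V₁)·sin θ₁ = (2088/5694)·sin 61.5° = 0.3223.
θ₂ = sin⁻¹(0.3223) = 18.80° (from vertical).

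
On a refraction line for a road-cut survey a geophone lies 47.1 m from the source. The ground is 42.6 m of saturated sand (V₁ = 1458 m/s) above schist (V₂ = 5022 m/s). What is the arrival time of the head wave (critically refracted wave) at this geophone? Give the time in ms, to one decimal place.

t = x/V₂ + 2h·√(V₂²−V₁²)/(V₁V₂).
√(V₂²−V₁²) = √(5022²−1458²) = 4805.7 m/s; delay term = 2·42.6·4805.7/(1458·5022) = 0.05592 s.
t = 47.1/5022 + 0.05592 = 0.06530 s.

65.3 ms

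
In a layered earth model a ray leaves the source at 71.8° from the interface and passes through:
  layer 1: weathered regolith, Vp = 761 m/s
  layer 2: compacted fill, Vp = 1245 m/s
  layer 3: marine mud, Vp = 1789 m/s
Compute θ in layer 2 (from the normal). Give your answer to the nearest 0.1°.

30.7°

From the normal: θ₁ = 90° − 71.8° = 18.2°.
Ray parameter p = sin 18.2° / 761 = 4.1043e-04 s/m.
sin θ_2 = p·V_2 = 4.1043e-04 × 1245 = 0.5110.
θ_2 = arcsin 0.5110 = 30.73°.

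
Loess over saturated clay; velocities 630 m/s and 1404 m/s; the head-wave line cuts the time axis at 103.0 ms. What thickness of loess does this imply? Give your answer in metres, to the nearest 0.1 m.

θ_c = arcsin(630/1404) = 26.66°; cos θ_c = 0.8937.
tᵢ = 2h cos θ_c/V₁ ⇒ h = tᵢ·V₁/(2 cos θ_c) = 0.103·630/(2·0.8937) = 36.31 m.

36.3 m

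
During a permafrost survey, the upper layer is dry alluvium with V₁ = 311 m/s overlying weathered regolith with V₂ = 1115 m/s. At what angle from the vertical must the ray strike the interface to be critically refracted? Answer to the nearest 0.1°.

16.2°

At critical incidence the refracted ray runs along the interface (θ₂ = 90°), so sin θ_c = V₁/V₂.
θ_c = arcsin(311/1115) = arcsin 0.2789 = 16.20°.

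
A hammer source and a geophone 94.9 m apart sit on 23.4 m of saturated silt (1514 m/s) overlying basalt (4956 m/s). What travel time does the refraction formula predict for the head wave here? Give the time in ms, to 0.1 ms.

48.6 ms

t = x/V₂ + 2h·√(V₂²−V₁²)/(V₁V₂).
√(V₂²−V₁²) = √(4956²−1514²) = 4719.1 m/s; delay term = 2·23.4·4719.1/(1514·4956) = 0.02943 s.
t = 94.9/4956 + 0.02943 = 0.04858 s.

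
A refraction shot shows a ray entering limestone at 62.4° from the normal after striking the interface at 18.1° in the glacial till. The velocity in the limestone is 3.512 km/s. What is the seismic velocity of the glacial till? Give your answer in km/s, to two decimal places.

1.23 km/s

Snell's law: sin 18.1°/V₁ = sin 62.4°/V₂.
V₁ = V₂·sin 18.1°/sin 62.4° = 3.512 × 0.3506 = 1.23 km/s.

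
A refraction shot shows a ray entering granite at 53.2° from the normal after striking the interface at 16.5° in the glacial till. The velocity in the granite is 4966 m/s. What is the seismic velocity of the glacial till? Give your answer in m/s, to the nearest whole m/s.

1761 m/s

Snell's law: sin 16.5°/V₁ = sin 53.2°/V₂.
V₁ = V₂·sin 16.5°/sin 53.2° = 4966 × 0.3547 = 1761.41 m/s.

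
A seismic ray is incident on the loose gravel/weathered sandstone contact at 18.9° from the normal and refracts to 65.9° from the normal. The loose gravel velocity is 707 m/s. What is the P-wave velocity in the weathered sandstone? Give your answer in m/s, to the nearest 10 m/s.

1990 m/s

Snell's law: sin 18.9°/V₁ = sin 65.9°/V₂.
V₂ = V₁·sin 65.9°/sin 18.9° = 707 × 2.8181 = 1992.40 m/s.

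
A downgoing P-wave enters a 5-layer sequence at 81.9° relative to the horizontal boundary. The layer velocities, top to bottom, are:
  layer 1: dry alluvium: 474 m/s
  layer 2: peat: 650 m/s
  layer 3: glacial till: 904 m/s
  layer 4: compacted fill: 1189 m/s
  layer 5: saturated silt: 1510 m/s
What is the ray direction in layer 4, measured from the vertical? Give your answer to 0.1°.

From the normal: θ₁ = 90° − 81.9° = 8.1°.
Ray parameter p = sin 8.1° / 474 = 2.9726e-04 s/m.
sin θ_4 = p·V_4 = 2.9726e-04 × 1189 = 0.3534.
θ_4 = 20.70° from the vertical.

20.7°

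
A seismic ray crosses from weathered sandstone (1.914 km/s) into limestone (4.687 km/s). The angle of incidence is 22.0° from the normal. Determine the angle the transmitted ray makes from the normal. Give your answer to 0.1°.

66.5°

Snell's law: sin θ₂ = (V₂/V₁)·sin θ₁ = (4.687/1.914)·sin 22.0° = 0.9173.
θ₂ = arcsin 0.9173 = 66.54° from the normal.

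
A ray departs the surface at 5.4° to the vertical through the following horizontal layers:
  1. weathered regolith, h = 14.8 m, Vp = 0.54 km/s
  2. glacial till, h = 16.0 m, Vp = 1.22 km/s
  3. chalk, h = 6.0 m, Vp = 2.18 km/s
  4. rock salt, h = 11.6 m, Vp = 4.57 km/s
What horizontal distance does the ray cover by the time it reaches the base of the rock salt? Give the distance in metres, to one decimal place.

22.6 m

p = sin θ₁/V₁ = sin 5.4°/0.54 = 1.7427e-01 s/km is conserved through the stack.
Layer 1: θ = 5.40°; offset = 14.8·tan 5.40° = 1.399 m.
Layer 2: sin θ = p·1.22 = 0.2126 → θ = 12.28°; offset = 16.0·tan 12.28° = 3.481 m.
Layer 3: sin θ = p·2.18 = 0.3799 → θ = 22.33°; offset = 6.0·tan 22.33° = 2.464 m.
Layer 4: sin θ = p·4.57 = 0.7964 → θ = 52.79°; offset = 11.6·tan 52.79° = 15.277 m.
Summing the layer offsets gives 22.622 m.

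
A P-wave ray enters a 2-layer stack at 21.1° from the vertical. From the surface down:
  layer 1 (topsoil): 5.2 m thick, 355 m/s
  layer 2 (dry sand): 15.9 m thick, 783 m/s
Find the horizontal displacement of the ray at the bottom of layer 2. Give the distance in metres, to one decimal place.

Apply Snell's law at each interface; in layer i the horizontal offset is hᵢ·tan θᵢ.
Layer 1: θ = 21.10°; offset = 5.2·tan 21.10° = 2.007 m.
Layer 2: sin θ = 783·sin 21.1°/355 = 0.7940, θ = 52.56°; offset = 15.9·tan 52.56° = 20.768 m.
Total horizontal offset = 22.775 m.

22.8 m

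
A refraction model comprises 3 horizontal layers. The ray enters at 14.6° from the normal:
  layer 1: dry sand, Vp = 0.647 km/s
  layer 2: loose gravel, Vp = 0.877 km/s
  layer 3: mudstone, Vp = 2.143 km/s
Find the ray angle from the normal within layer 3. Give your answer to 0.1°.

Snell's law across each interface conserves sin θ / V, so sin θ_3 = V_3·sin θ₁/V₁.
sin θ_3 = 2.143 × sin 14.6° / 0.647 = 0.8349.
θ_3 = 56.61° from the vertical.

56.6°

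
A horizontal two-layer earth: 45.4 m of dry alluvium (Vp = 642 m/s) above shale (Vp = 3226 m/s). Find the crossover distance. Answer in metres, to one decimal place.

θ_c = arcsin(642/3226) = 11.48°, so cos θ_c = 0.9800 and tᵢ = 2h cos θ_c/V₁ = 0.1386 s.
At crossover x/V₁ = x/V₂ + tᵢ ⇒ x = tᵢ/(1/V₁ − 1/V₂) = 0.13860/(1.5576e-03 − 3.0998e-04) = 111.09 m.

111.1 m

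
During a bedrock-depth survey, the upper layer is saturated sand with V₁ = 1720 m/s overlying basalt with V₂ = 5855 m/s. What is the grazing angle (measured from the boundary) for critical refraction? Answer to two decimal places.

72.92°

At critical incidence the refracted ray runs along the interface (θ₂ = 90°), so sin θ_c = V₁/V₂.
θ_c = arcsin(1720/5855) = arcsin 0.2938 = 17.08°.
Measured from the interface: 90° − 17.08° = 72.92°.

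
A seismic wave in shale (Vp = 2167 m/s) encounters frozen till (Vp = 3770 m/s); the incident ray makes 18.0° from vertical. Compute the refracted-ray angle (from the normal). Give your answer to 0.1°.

32.5°

Snell's law: sin θ₂ = (V₂/V₁)·sin θ₁ = (3770/2167)·sin 18.0° = 0.5376.
θ₂ = arcsin 0.5376 = 32.52° from the normal.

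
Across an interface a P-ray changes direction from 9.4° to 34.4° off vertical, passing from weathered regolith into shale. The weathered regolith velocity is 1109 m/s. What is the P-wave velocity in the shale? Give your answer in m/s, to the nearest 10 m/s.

sin 9.4° = 0.1633; sin 34.4° = 0.5650.
V₂ = V₁·(sin θ₂/sin θ₁) = 1109·(0.5650/0.1633) = 3836.18 m/s.

3840 m/s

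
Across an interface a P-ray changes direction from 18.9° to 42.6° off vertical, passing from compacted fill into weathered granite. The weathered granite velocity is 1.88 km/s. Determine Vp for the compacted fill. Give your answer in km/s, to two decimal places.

0.90 km/s

sin 18.9° = 0.3239; sin 42.6° = 0.6769.
V₁ = V₂·(sin θ₁/sin θ₂) = 1.88·(0.3239/0.6769) = 0.90 km/s.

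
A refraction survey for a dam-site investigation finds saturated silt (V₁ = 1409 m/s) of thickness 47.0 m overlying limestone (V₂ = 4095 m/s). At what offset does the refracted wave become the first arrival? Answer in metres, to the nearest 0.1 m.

θ_c = arcsin(1409/4095) = 20.13°, so cos θ_c = 0.9389 and tᵢ = 2h cos θ_c/V₁ = 0.0626 s.
At crossover x/V₁ = x/V₂ + tᵢ ⇒ x = tᵢ/(1/V₁ − 1/V₂) = 0.06264/(7.0972e-04 − 2.4420e-04) = 134.56 m.

134.6 m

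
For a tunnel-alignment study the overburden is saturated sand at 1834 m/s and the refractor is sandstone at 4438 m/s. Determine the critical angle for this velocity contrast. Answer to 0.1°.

At critical incidence the refracted ray runs along the interface (θ₂ = 90°), so sin θ_c = V₁/V₂.
θ_c = arcsin(1834/4438) = arcsin 0.4132 = 24.41°.

24.4°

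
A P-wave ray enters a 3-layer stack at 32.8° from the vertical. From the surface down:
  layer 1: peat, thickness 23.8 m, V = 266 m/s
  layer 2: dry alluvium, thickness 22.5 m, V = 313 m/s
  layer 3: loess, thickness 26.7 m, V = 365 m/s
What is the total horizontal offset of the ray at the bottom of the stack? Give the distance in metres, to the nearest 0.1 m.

Apply Snell's law at each interface; in layer i the horizontal offset is hᵢ·tan θᵢ.
Layer 1: θ = 32.80°; offset = 23.8·tan 32.80° = 15.338 m.
Layer 2: sin θ = 313·sin 32.8°/266 = 0.6374, θ = 39.60°; offset = 22.5·tan 39.60° = 18.614 m.
Layer 3: sin θ = 365·sin 32.8°/266 = 0.7433, θ = 48.02°; offset = 26.7·tan 48.02° = 29.669 m.
Total horizontal offset = 63.621 m.

63.6 m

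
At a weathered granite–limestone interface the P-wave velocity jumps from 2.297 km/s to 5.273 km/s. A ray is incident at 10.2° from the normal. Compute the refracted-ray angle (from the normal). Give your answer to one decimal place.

Snell's law: sin θ₂ = (V₂/V₁)·sin θ₁ = (5.273/2.297)·sin 10.2° = 0.4065.
θ₂ = arcsin 0.4065 = 23.99° from the normal.

24.0°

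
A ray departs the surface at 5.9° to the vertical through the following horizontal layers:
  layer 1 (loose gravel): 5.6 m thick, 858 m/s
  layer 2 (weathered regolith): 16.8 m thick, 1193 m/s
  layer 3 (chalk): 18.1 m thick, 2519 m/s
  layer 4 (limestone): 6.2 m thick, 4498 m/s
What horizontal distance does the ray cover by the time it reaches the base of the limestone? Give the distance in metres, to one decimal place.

p = sin θ₁/V₁ = sin 5.9°/858 = 1.1980e-04 s/m is conserved through the stack.
Layer 1: θ = 5.90°; offset = 5.6·tan 5.90° = 0.579 m.
Layer 2: sin θ = p·1193 = 0.1429 → θ = 8.22°; offset = 16.8·tan 8.22° = 2.426 m.
Layer 3: sin θ = p·2519 = 0.3018 → θ = 17.57°; offset = 18.1·tan 17.57° = 5.730 m.
Layer 4: sin θ = p·4498 = 0.5389 → θ = 32.61°; offset = 6.2·tan 32.61° = 3.966 m.
Σ offsets = 12.701 m.

12.7 m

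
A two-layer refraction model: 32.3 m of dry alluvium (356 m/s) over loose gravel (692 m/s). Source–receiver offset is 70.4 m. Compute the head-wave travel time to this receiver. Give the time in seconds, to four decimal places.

0.2573 s

t = x/V₂ + 2h·√(V₂²−V₁²)/(V₁V₂).
√(V₂²−V₁²) = √(692²−356²) = 593.4 m/s; delay term = 2·32.3·593.4/(356·692) = 0.15561 s.
t = 70.4/692 + 0.15561 = 0.25734 s.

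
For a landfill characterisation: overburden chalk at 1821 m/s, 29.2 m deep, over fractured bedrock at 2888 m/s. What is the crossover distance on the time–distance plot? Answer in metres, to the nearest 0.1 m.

x_cross = 2h·√((V₂+V₁)/(V₂−V₁)).
(V₂+V₁)/(V₂−V₁) = (2888+1821)/(2888−1821) = 4.4133; √ = 2.1008.
x_cross = 2·29.2·2.1008 = 122.69 m.

122.7 m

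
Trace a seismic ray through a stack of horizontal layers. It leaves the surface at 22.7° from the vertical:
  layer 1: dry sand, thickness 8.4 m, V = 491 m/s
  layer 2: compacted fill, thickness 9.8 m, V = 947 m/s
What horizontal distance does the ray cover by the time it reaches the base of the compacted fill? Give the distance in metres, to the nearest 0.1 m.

Apply Snell's law at each interface; in layer i the horizontal offset is hᵢ·tan θᵢ.
Layer 1: θ = 22.70°; offset = 8.4·tan 22.70° = 3.514 m.
Layer 2: sin θ = 947·sin 22.7°/491 = 0.7443, θ = 48.10°; offset = 9.8·tan 48.10° = 10.922 m.
Σ offsets = 14.436 m.

14.4 m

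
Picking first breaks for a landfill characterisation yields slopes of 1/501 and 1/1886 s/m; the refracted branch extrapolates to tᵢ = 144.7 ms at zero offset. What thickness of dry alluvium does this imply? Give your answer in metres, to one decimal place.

h = tᵢ·V₁·V₂ / (2·√(V₂²−V₁²)).
√(V₂²−V₁²) = √(1886² − 501²) = 1818.2 m/s.
h = 0.1447 s × 501 × 1886 / (2 × 1818.2) = 37.60 m.

37.6 m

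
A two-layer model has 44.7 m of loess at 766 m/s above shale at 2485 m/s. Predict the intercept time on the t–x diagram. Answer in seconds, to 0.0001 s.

0.1110 s

tᵢ = 2h·√(V₂²−V₁²)/(V₁V₂).
√(V₂²−V₁²) = √(2485²−766²) = 2364.0 m/s.
tᵢ = 2·44.7·2364.0/(766·2485) = 0.11103 s.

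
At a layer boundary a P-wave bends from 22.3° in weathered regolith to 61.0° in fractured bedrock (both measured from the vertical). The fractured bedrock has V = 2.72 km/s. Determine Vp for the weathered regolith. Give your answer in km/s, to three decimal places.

sin 22.3° = 0.3795; sin 61.0° = 0.8746.
V₁ = V₂·(sin θ₁/sin θ₂) = 2.72·(0.3795/0.8746) = 1.180 km/s.

1.180 km/s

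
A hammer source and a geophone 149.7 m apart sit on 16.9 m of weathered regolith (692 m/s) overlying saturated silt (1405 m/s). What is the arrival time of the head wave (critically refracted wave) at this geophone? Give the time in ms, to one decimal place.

t = x/V₂ + 2h·√(V₂²−V₁²)/(V₁V₂).
√(V₂²−V₁²) = √(1405²−692²) = 1222.8 m/s; delay term = 2·16.9·1222.8/(692·1405) = 0.04251 s.
t = 149.7/1405 + 0.04251 = 0.14906 s.

149.1 ms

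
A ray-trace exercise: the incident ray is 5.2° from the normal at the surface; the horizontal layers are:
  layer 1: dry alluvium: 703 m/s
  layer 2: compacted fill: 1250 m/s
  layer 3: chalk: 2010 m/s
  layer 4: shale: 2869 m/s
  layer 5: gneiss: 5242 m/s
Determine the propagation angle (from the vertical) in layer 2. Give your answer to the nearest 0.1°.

9.3°

Ray parameter p = sin 5.2° / 703 = 1.2892e-04 s/m.
sin θ_2 = p·V_2 = 1.2892e-04 × 1250 = 0.1612.
θ_2 = arcsin 0.1612 = 9.27°.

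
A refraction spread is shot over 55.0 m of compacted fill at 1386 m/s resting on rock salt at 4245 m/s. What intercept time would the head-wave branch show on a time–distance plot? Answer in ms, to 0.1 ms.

75.0 ms

tᵢ = 2h·√(V₂²−V₁²)/(V₁V₂).
√(V₂²−V₁²) = √(4245²−1386²) = 4012.4 m/s.
tᵢ = 2·55.0·4012.4/(1386·4245) = 0.07502 s.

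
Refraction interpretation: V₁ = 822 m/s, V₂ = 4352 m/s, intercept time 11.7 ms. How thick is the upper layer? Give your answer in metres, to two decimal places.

4.90 m

h = tᵢ·V₁·V₂ / (2·√(V₂²−V₁²)).
√(V₂²−V₁²) = √(4352² − 822²) = 4273.7 m/s.
h = 0.0117 s × 822 × 4352 / (2 × 4273.7) = 4.90 m.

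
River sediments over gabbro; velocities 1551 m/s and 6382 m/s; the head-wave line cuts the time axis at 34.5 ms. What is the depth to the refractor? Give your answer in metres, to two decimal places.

27.58 m

θ_c = arcsin(1551/6382) = 14.07°; cos θ_c = 0.9700.
tᵢ = 2h cos θ_c/V₁ ⇒ h = tᵢ·V₁/(2 cos θ_c) = 0.0345·1551/(2·0.9700) = 27.58 m.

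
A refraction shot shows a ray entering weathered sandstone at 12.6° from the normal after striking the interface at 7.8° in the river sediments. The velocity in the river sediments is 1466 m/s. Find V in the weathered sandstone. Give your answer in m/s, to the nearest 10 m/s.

sin 7.8° = 0.1357; sin 12.6° = 0.2181.
V₂ = V₁·(sin θ₂/sin θ₁) = 1466·(0.2181/0.1357) = 2356.38 m/s.

2360 m/s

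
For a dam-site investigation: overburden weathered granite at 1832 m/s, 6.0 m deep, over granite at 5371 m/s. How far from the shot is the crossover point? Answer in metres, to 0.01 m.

x_cross = 2h·√((V₂+V₁)/(V₂−V₁)).
(V₂+V₁)/(V₂−V₁) = (5371+1832)/(5371−1832) = 2.0353; √ = 1.4266.
x_cross = 2·6.0·1.4266 = 17.12 m.

17.12 m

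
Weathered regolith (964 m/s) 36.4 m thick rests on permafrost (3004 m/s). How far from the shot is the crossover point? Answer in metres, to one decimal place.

101.5 m

θ_c = arcsin(964/3004) = 18.72°, so cos θ_c = 0.9471 and tᵢ = 2h cos θ_c/V₁ = 0.0715 s.
At crossover x/V₁ = x/V₂ + tᵢ ⇒ x = tᵢ/(1/V₁ − 1/V₂) = 0.07152/(1.0373e-03 − 3.3289e-04) = 101.53 m.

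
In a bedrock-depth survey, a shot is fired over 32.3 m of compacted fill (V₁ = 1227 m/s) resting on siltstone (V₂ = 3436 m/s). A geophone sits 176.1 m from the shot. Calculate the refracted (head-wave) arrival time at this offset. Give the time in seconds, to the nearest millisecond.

t = x/V₂ + 2h·√(V₂²−V₁²)/(V₁V₂).
√(V₂²−V₁²) = √(3436²−1227²) = 3209.4 m/s; delay term = 2·32.3·3209.4/(1227·3436) = 0.04918 s.
t = 176.1/3436 + 0.04918 = 0.10043 s.

0.100 s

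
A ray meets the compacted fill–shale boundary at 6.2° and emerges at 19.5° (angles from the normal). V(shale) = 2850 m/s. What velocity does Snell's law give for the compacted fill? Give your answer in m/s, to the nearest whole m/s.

922 m/s

Snell's law: sin 6.2°/V₁ = sin 19.5°/V₂.
V₁ = V₂·sin 6.2°/sin 19.5° = 2850 × 0.3235 = 922.08 m/s.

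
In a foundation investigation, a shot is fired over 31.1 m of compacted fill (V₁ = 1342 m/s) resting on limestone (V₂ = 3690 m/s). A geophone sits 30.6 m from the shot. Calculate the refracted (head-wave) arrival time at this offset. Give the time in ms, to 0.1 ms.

θ_c = arcsin(V₁/V₂) = arcsin(1342/3690) = 21.33°, cos θ_c = 0.9315.
Intercept time tᵢ = 2h cos θ_c / V₁ = 2·31.1·0.9315/1342 = 0.04317 s.
t = x/V₂ + tᵢ = 30.6/3690 + 0.04317 = 0.05147 s.

51.5 ms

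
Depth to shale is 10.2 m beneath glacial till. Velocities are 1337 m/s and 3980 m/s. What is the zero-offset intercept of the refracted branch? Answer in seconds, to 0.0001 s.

0.0144 s

θ_c = arcsin(V₁/V₂) = arcsin(1337/3980) = 19.63°; cos θ_c = 0.9419.
tᵢ = 2h·cos θ_c / V₁ = 2·10.2·0.9419 / 1337 = 0.01437 s.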